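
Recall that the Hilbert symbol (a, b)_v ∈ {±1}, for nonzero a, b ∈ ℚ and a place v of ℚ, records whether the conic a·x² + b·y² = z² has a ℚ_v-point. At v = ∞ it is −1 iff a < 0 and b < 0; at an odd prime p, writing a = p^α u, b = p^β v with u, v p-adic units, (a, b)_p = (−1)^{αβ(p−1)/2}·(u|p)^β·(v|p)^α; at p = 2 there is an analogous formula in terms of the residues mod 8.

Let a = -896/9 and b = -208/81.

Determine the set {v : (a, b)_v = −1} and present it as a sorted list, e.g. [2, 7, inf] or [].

Mod squares: a ≡ -14, b ≡ -13. Check v ∈ {∞, 2, 3, 7, 13}.
v=13: a=13^0·(≡3), b=13^1·(≡12) mod 13; (3|13)=+1, (12|13)=+1; (−1)^{0·1·6}·(+1)^1·(+1)^0 = +1.
v=2: v_2(a)=7, v_2(b)=4; units ≡ 1, 3 (mod 8); ε·ε+αω+βω = 0·1+7·1+4·0 ≡ 1  ⇒  (a,b)_2 = -1.
v=∞: -14 < 0 and -13 < 0  ⇒  (a,b)_∞ = -1.
v=7: a=7^1·(≡6), b=7^0·(≡4) mod 7; (6|7)=-1, (4|7)=+1; (−1)^{1·0·3}·(-1)^0·(+1)^1 = +1.
v=3: a=3^-2·(≡1), b=3^-4·(≡2) mod 3; (1|3)=+1, (2|3)=-1; (−1)^{-2·-4·1}·(+1)^-4·(-1)^-2 = +1.
Ram(-14, -13) = {2, ∞}; no ℚ_2-point on the conic.

[2, inf]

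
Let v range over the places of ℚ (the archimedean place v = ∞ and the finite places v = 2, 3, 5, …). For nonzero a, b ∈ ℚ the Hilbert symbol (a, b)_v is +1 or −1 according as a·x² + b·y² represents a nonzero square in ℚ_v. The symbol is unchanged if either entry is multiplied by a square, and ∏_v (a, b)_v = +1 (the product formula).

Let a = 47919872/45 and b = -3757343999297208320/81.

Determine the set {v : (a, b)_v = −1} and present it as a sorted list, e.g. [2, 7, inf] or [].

Mod squares: a ≡ 7735, b ≡ -6545. Check v ∈ {∞, 2, 3, 5, 7, 11, 13, 17}.
v=5: a=5^-1·(≡3), b=5^1·(≡1) mod 5; (3|5)=-1, (1|5)=+1; (−1)^{-1·1·2}·(-1)^1·(+1)^-1 = -1.
v=11: a=11^2·(≡10), b=11^5·(≡2) mod 11; (10|11)=-1, (2|11)=-1; (−1)^{2·5·5}·(-1)^5·(-1)^2 = -1.
v=3: a=3^-2·(≡1), b=3^-4·(≡1) mod 3; (1|3)=+1, (1|3)=+1; (−1)^{-2·-4·1}·(+1)^-4·(+1)^-2 = +1.
v=2: v_2(a)=8, v_2(b)=14; units ≡ 7, 7 (mod 8); ε·ε+αω+βω = 1·1+8·0+14·0 ≡ 1  ⇒  (a,b)_2 = -1.
v=17: a=17^1·(≡15), b=17^3·(≡14) mod 17; (15|17)=+1, (14|17)=-1; (−1)^{1·3·8}·(+1)^3·(-1)^1 = -1.
v=13: a=13^1·(≡12), b=13^2·(≡8) mod 13; (12|13)=+1, (8|13)=-1; (−1)^{1·2·6}·(+1)^2·(-1)^1 = -1.
v=∞: 7735 > 0 and -6545 < 0  ⇒  (a,b)_∞ = +1.
v=7: a=7^1·(≡6), b=7^3·(≡3) mod 7; (6|7)=-1, (3|7)=-1; (−1)^{1·3·3}·(-1)^3·(-1)^1 = -1.
Ram(7735, -6545) = {2, 5, 7, 11, 13, 17}; no ℚ_2-point on the conic.

[2, 5, 7, 11, 13, 17]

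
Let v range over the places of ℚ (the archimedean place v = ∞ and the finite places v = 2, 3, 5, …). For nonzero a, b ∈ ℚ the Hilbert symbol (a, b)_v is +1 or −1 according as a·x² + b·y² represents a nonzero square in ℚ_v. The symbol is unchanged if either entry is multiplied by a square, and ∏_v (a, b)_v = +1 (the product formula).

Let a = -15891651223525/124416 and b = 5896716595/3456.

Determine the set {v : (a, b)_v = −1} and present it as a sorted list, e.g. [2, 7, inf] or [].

[11, 29]

(a, b) ≡ (-36366, 16530) mod (ℚ^×)²; places V = {2, 3, 5, 7, 11, 19, 29, ∞}.
(a,b)_3: α=-5, u≡1; β=-3, v≡2 (mod 3); (1|3)=+1, (2|3)=-1; sign (−1)^1·+1^-3·-1^-5 = +1.
(a,b)_7: α=4, u≡5; β=2, v≡5 (mod 7); (5|7)=-1, (5|7)=-1; sign (−1)^0·-1^2·-1^4 = +1.
(a,b)_29: α=1, u≡6; β=1, v≡21 (mod 29); (6|29)=+1, (21|29)=-1; sign (−1)^0·+1^1·-1^1 = -1.
(a,b)_2: α=-9, β=-7; u≡1, v≡1 (mod 8); ε(u)ε(v)=0·0, αω(v)=-9·0, βω(u)=-7·0; sum ≡ 0  ⇒  +1.
(a,b)_19: α=3, u≡9; β=3, v≡13 (mod 19); (9|19)=+1, (13|19)=-1; sign (−1)^1·+1^3·-1^3 = +1.
(a,b)_5: α=2, u≡4; β=1, v≡4 (mod 5); (4|5)=+1, (4|5)=+1; sign (−1)^0·+1^1·+1^2 = +1.
(a,b)_∞: sgn(-36366)=−, sgn(16530)=+, so +1.
(a,b)_11: α=3, u≡3; β=2, v≡8 (mod 11); (3|11)=+1, (8|11)=-1; sign (−1)^0·+1^2·-1^3 = -1.
|Ram(-36366, 16530)| = 2, even; anisotropic at {11, 29}.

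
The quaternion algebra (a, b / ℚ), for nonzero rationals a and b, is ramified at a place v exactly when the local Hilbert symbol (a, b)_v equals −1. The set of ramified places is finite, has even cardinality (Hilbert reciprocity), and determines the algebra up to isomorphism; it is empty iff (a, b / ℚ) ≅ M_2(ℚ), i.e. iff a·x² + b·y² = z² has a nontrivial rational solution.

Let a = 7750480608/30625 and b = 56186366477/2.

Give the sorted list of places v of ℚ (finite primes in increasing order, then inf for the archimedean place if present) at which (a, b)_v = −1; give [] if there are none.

(a, b) ≡ (1102, 874) mod (ℚ^×)²; places V = {2, 3, 5, 7, 13, 17, 19, 23, 29, ∞}.
(a,b)_23: α=0, u≡11; β=3, v≡7 (mod 23); (11|23)=-1, (7|23)=-1; sign (−1)^0·-1^3·-1^0 = -1.
(a,b)_3: α=2, u≡1; β=0, v≡1 (mod 3); (1|3)=+1, (1|3)=+1; sign (−1)^0·+1^0·+1^2 = +1.
(a,b)_13: α=2, u≡3; β=0, v≡10 (mod 13); (3|13)=+1, (10|13)=+1; sign (−1)^0·+1^0·+1^2 = +1.
(a,b)_5: α=-4, u≡2; β=0, v≡1 (mod 5); (2|5)=-1, (1|5)=+1; sign (−1)^0·-1^0·+1^-4 = +1.
(a,b)_17: α=2, u≡3; β=2, v≡11 (mod 17); (3|17)=-1, (11|17)=-1; sign (−1)^0·-1^2·-1^2 = +1.
(a,b)_∞: sgn(1102)=+, sgn(874)=+, so +1.
(a,b)_2: α=5, β=-1; u≡7, v≡5 (mod 8); ε(u)ε(v)=1·0, αω(v)=5·1, βω(u)=-1·0; sum ≡ 1  ⇒  -1.
(a,b)_7: α=-2, u≡5; β=0, v≡5 (mod 7); (5|7)=-1, (5|7)=-1; sign (−1)^0·-1^0·-1^-2 = +1.
(a,b)_19: α=1, u≡4; β=1, v≡13 (mod 19); (4|19)=+1, (13|19)=-1; sign (−1)^1·+1^1·-1^1 = +1.
(a,b)_29: α=1, u≡13; β=2, v≡22 (mod 29); (13|29)=+1, (22|29)=+1; sign (−1)^0·+1^2·+1^1 = +1.
|Ram(1102, 874)| = 2, even; anisotropic at {2, 23}.

[2, 23]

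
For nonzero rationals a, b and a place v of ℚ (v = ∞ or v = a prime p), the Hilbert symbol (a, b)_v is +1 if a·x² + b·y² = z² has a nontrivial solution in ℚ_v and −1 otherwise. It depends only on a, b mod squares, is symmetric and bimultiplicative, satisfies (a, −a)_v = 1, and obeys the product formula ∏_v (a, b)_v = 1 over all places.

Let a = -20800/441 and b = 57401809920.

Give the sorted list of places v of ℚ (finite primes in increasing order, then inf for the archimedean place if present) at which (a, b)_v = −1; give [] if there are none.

Mod squares: a ≡ -13, b ≡ 455. Check v ∈ {∞, 2, 3, 5, 7, 13}.
v=∞: -13 < 0 and 455 > 0  ⇒  (a,b)_∞ = +1.
v=2: v_2(a)=6, v_2(b)=10; units ≡ 3, 7 (mod 8); ε·ε+αω+βω = 1·1+6·0+10·1 ≡ 1  ⇒  (a,b)_2 = -1.
v=7: a=7^-2·(≡2), b=7^1·(≡4) mod 7; (2|7)=+1, (4|7)=+1; (−1)^{-2·1·3}·(+1)^1·(+1)^-2 = +1.
v=5: a=5^2·(≡3), b=5^1·(≡4) mod 5; (3|5)=-1, (4|5)=+1; (−1)^{2·1·2}·(-1)^1·(+1)^2 = -1.
v=3: a=3^-2·(≡2), b=3^6·(≡2) mod 3; (2|3)=-1, (2|3)=-1; (−1)^{-2·6·1}·(-1)^6·(-1)^-2 = +1.
v=13: a=13^1·(≡1), b=13^3·(≡12) mod 13; (1|13)=+1, (12|13)=+1; (−1)^{1·3·6}·(+1)^3·(+1)^1 = +1.
(-13, 455 / ℚ) ramifies at {2, 5}: a division algebra.

[2, 5]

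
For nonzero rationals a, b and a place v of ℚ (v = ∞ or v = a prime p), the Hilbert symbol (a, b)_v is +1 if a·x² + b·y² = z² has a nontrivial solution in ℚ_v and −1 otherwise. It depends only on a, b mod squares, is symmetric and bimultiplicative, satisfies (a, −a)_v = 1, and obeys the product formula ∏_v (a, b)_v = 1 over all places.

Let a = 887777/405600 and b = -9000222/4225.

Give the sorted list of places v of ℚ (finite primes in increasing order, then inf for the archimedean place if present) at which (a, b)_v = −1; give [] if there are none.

[2, 3, 11, 29]

Mod squares: a ≡ 44022, b ≡ -1518. Check v ∈ {∞, 2, 3, 5, 7, 11, 13, 23, 29}.
v=13: a=13^-2·(≡9), b=13^-2·(≡10) mod 13; (9|13)=+1, (10|13)=+1; (−1)^{-2·-2·6}·(+1)^-2·(+1)^-2 = +1.
v=3: a=3^-1·(≡1), b=3^1·(≡1) mod 3; (1|3)=+1, (1|3)=+1; (−1)^{-1·1·1}·(+1)^1·(+1)^-1 = -1.
v=23: a=23^1·(≡22), b=23^1·(≡12) mod 23; (22|23)=-1, (12|23)=+1; (−1)^{1·1·11}·(-1)^1·(+1)^1 = +1.
v=∞: 44022 > 0 and -1518 < 0  ⇒  (a,b)_∞ = +1.
v=5: a=5^-2·(≡3), b=5^-2·(≡2) mod 5; (3|5)=-1, (2|5)=-1; (−1)^{-2·-2·2}·(-1)^-2·(-1)^-2 = +1.
v=29: a=29^1·(≡3), b=29^0·(≡8) mod 29; (3|29)=-1, (8|29)=-1; (−1)^{1·0·14}·(-1)^0·(-1)^1 = -1.
v=7: a=7^0·(≡5), b=7^2·(≡4) mod 7; (5|7)=-1, (4|7)=+1; (−1)^{0·2·3}·(-1)^2·(+1)^0 = +1.
v=2: v_2(a)=-5, v_2(b)=1; units ≡ 3, 1 (mod 8); ε·ε+αω+βω = 1·0+-5·0+1·1 ≡ 1  ⇒  (a,b)_2 = -1.
v=11: a=11^3·(≡5), b=11^3·(≡3) mod 11; (5|11)=+1, (3|11)=+1; (−1)^{3·3·5}·(+1)^3·(+1)^3 = -1.
Ram(44022, -1518) = {2, 3, 11, 29}; no ℚ_2-point on the conic.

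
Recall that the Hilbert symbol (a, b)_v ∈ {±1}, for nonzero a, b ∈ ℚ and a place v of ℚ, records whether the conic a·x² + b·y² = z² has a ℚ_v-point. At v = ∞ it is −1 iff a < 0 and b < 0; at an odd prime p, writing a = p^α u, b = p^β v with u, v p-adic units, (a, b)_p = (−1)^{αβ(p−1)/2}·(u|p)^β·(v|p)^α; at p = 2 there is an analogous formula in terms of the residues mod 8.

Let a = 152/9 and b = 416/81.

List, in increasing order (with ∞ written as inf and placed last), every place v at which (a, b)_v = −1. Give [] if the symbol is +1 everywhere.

Mod squares: a ≡ 38, b ≡ 26. Check v ∈ {∞, 2, 3, 13, 19}.
v=2: v_2(a)=3, v_2(b)=5; units ≡ 3, 5 (mod 8); ε·ε+αω+βω = 1·0+3·1+5·1 ≡ 0  ⇒  (a,b)_2 = +1.
v=3: a=3^-2·(≡2), b=3^-4·(≡2) mod 3; (2|3)=-1, (2|3)=-1; (−1)^{-2·-4·1}·(-1)^-4·(-1)^-2 = +1.
v=19: a=19^1·(≡3), b=19^0·(≡11) mod 19; (3|19)=-1, (11|19)=+1; (−1)^{1·0·9}·(-1)^0·(+1)^1 = +1.
v=∞: 38 > 0 and 26 > 0  ⇒  (a,b)_∞ = +1.
v=13: a=13^0·(≡1), b=13^1·(≡2) mod 13; (1|13)=+1, (2|13)=-1; (−1)^{0·1·6}·(+1)^1·(-1)^0 = +1.
Every local symbol is +1, so the conic 38·x² + 26·y² = z² has ℚ_v-points for all v and hence a ℚ-point; (a, b / ℚ) ≅ M_2(ℚ).

[]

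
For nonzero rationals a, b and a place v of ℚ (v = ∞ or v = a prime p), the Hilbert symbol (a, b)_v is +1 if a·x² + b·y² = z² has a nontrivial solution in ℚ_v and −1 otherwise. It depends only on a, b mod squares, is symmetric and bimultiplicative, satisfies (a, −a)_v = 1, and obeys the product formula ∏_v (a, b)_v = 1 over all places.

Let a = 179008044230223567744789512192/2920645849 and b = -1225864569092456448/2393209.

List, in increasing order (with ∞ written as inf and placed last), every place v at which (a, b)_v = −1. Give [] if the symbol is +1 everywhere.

[7, 41]

Mod squares: a ≡ 13202, b ≡ -25897. Check v ∈ {∞, 2, 3, 7, 11, 13, 17, 19, 23, 29, 31, 41, 47}.
v=31: a=31^2·(≡17), b=31^0·(≡25) mod 31; (17|31)=-1, (25|31)=+1; (−1)^{2·0·15}·(-1)^0·(+1)^2 = +1.
v=23: a=23^3·(≡20), b=23^2·(≡18) mod 23; (20|23)=-1, (18|23)=+1; (−1)^{3·2·11}·(-1)^2·(+1)^3 = +1.
v=3: a=3^0·(≡2), b=3^2·(≡2) mod 3; (2|3)=-1, (2|3)=-1; (−1)^{0·2·1}·(-1)^2·(-1)^0 = +1.
v=17: a=17^-6·(≡5), b=17^-2·(≡6) mod 17; (5|17)=-1, (6|17)=-1; (−1)^{-6·-2·8}·(-1)^-2·(-1)^-6 = +1.
v=19: a=19^4·(≡17), b=19^3·(≡9) mod 19; (17|19)=+1, (9|19)=+1; (−1)^{4·3·9}·(+1)^3·(+1)^4 = +1.
v=7: a=7^1·(≡3), b=7^-2·(≡3) mod 7; (3|7)=-1, (3|7)=-1; (−1)^{1·-2·3}·(-1)^-2·(-1)^1 = -1.
v=47: a=47^2·(≡6), b=47^1·(≡30) mod 47; (6|47)=+1, (30|47)=-1; (−1)^{2·1·23}·(+1)^1·(-1)^2 = +1.
v=∞: 13202 > 0 and -25897 < 0  ⇒  (a,b)_∞ = +1.
v=29: a=29^2·(≡5), b=29^1·(≡1) mod 29; (5|29)=+1, (1|29)=+1; (−1)^{2·1·14}·(+1)^1·(+1)^2 = +1.
v=41: a=41^3·(≡24), b=41^2·(≡38) mod 41; (24|41)=-1, (38|41)=-1; (−1)^{3·2·20}·(-1)^2·(-1)^3 = -1.
v=13: a=13^0·(≡8), b=13^-2·(≡10) mod 13; (8|13)=-1, (10|13)=+1; (−1)^{0·-2·6}·(-1)^-2·(+1)^0 = +1.
v=11: a=11^-2·(≡8), b=11^0·(≡2) mod 11; (8|11)=-1, (2|11)=-1; (−1)^{-2·0·5}·(-1)^0·(-1)^-2 = +1.
v=2: v_2(a)=17, v_2(b)=14; units ≡ 1, 7 (mod 8); ε·ε+αω+βω = 0·1+17·0+14·0 ≡ 0  ⇒  (a,b)_2 = +1.
|Ram(13202, -25897)| = 2, even; anisotropic at {7, 41}.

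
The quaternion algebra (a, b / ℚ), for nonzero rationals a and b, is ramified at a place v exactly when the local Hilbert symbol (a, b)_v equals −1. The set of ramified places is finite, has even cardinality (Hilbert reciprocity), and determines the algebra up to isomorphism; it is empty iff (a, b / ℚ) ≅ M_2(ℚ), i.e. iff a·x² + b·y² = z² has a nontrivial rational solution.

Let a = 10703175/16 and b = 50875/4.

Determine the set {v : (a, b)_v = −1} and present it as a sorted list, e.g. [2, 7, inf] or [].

[2, 5, 7, 11, 19, 37]

Mod squares: a ≡ 428127, b ≡ 2035. Check v ∈ {∞, 2, 3, 5, 7, 11, 19, 29, 37}.
v=7: a=7^1·(≡4), b=7^0·(≡5) mod 7; (4|7)=+1, (5|7)=-1; (−1)^{1·0·3}·(+1)^0·(-1)^1 = -1.
v=3: a=3^1·(≡2), b=3^0·(≡1) mod 3; (2|3)=-1, (1|3)=+1; (−1)^{1·0·1}·(-1)^0·(+1)^1 = +1.
v=37: a=37^1·(≡26), b=37^1·(≡20) mod 37; (26|37)=+1, (20|37)=-1; (−1)^{1·1·18}·(+1)^1·(-1)^1 = -1.
v=29: a=29^1·(≡14), b=29^0·(≡24) mod 29; (14|29)=-1, (24|29)=+1; (−1)^{1·0·14}·(-1)^0·(+1)^1 = +1.
v=19: a=19^1·(≡2), b=19^0·(≡3) mod 19; (2|19)=-1, (3|19)=-1; (−1)^{1·0·9}·(-1)^0·(-1)^1 = -1.
v=5: a=5^2·(≡2), b=5^3·(≡3) mod 5; (2|5)=-1, (3|5)=-1; (−1)^{2·3·2}·(-1)^3·(-1)^2 = -1.
v=11: a=11^0·(≡2), b=11^1·(≡4) mod 11; (2|11)=-1, (4|11)=+1; (−1)^{0·1·5}·(-1)^1·(+1)^0 = -1.
v=∞: 428127 > 0 and 2035 > 0  ⇒  (a,b)_∞ = +1.
v=2: v_2(a)=-4, v_2(b)=-2; units ≡ 7, 3 (mod 8); ε·ε+αω+βω = 1·1+-4·1+-2·0 ≡ 1  ⇒  (a,b)_2 = -1.
|Ram(428127, 2035)| = 6, even; anisotropic at {2, 5, 7, 11, 19, 37}.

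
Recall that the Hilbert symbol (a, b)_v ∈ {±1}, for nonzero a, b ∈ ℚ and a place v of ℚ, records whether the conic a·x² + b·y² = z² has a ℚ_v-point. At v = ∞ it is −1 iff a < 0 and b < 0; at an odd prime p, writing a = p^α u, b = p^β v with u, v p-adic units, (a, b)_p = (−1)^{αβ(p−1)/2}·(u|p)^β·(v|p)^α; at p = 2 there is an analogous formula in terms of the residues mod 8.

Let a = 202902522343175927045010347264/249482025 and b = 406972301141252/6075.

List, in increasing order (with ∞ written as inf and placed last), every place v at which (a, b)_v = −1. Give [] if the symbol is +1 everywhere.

[3, 19, 41, 43]

Mod squares: a ≡ 24149, b ≡ 21554214099. Check v ∈ {∞, 2, 3, 5, 7, 11, 13, 17, 19, 31, 37, 41, 43}.
v=41: a=41^1·(≡15), b=41^1·(≡10) mod 41; (15|41)=-1, (10|41)=+1; (−1)^{1·1·20}·(-1)^1·(+1)^1 = -1.
v=31: a=31^1·(≡10), b=31^1·(≡30) mod 31; (10|31)=+1, (30|31)=-1; (−1)^{1·1·15}·(+1)^1·(-1)^1 = +1.
v=3: a=3^-10·(≡2), b=3^-5·(≡2) mod 3; (2|3)=-1, (2|3)=-1; (−1)^{-10·-5·1}·(-1)^-5·(-1)^-10 = -1.
v=17: a=17^6·(≡8), b=17^3·(≡6) mod 17; (8|17)=+1, (6|17)=-1; (−1)^{6·3·8}·(+1)^3·(-1)^6 = +1.
v=43: a=43^4·(≡28), b=43^1·(≡2) mod 43; (28|43)=-1, (2|43)=-1; (−1)^{4·1·21}·(-1)^1·(-1)^4 = -1.
v=∞: 24149 > 0 and 21554214099 > 0  ⇒  (a,b)_∞ = +1.
v=5: a=5^-2·(≡4), b=5^-2·(≡4) mod 5; (4|5)=+1, (4|5)=+1; (−1)^{-2·-2·2}·(+1)^-2·(+1)^-2 = +1.
v=13: a=13^-2·(≡5), b=13^0·(≡7) mod 13; (5|13)=-1, (7|13)=-1; (−1)^{-2·0·6}·(-1)^0·(-1)^-2 = +1.
v=7: a=7^4·(≡5), b=7^2·(≡3) mod 7; (5|7)=-1, (3|7)=-1; (−1)^{4·2·3}·(-1)^2·(-1)^4 = +1.
v=37: a=37^2·(≡12), b=37^1·(≡30) mod 37; (12|37)=+1, (30|37)=+1; (−1)^{2·1·18}·(+1)^1·(+1)^2 = +1.
v=19: a=19^1·(≡1), b=19^1·(≡11) mod 19; (1|19)=+1, (11|19)=+1; (−1)^{1·1·9}·(+1)^1·(+1)^1 = -1.
v=11: a=11^2·(≡9), b=11^1·(≡5) mod 11; (9|11)=+1, (5|11)=+1; (−1)^{2·1·5}·(+1)^1·(+1)^2 = +1.
v=2: v_2(a)=8, v_2(b)=2; units ≡ 5, 3 (mod 8); ε·ε+αω+βω = 0·1+8·1+2·1 ≡ 0  ⇒  (a,b)_2 = +1.
|Ram(24149, 21554214099)| = 4, even; anisotropic at {3, 19, 41, 43}.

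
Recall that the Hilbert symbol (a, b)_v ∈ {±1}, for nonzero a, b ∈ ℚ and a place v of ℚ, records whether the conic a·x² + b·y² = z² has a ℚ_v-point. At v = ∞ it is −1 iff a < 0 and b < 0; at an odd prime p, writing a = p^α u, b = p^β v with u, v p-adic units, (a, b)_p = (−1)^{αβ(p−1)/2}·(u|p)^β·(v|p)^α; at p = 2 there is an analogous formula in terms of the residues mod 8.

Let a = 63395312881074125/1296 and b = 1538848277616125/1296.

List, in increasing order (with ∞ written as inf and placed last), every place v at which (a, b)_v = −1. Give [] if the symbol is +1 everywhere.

(a, b) ≡ (108965, 5) mod (ℚ^×)²; places V = {2, 3, 5, 7, 19, 23, 31, 37, ∞}.
(a,b)_23: α=0, u≡17; β=2, v≡11 (mod 23); (17|23)=-1, (11|23)=-1; sign (−1)^0·-1^2·-1^0 = +1.
(a,b)_31: α=3, u≡24; β=2, v≡20 (mod 31); (24|31)=-1, (20|31)=+1; sign (−1)^0·-1^2·+1^3 = +1.
(a,b)_37: α=3, u≡15; β=2, v≡19 (mod 37); (15|37)=-1, (19|37)=-1; sign (−1)^0·-1^2·-1^3 = -1.
(a,b)_19: α=3, u≡16; β=2, v≡4 (mod 19); (16|19)=+1, (4|19)=+1; sign (−1)^0·+1^2·+1^3 = +1.
(a,b)_3: α=-4, u≡2; β=-4, v≡2 (mod 3); (2|3)=-1, (2|3)=-1; sign (−1)^0·-1^-4·-1^-4 = +1.
(a,b)_∞: sgn(108965)=+, sgn(5)=+, so +1.
(a,b)_7: α=2, u≡6; β=2, v≡5 (mod 7); (6|7)=-1, (5|7)=-1; sign (−1)^0·-1^2·-1^2 = +1.
(a,b)_5: α=3, u≡3; β=3, v≡4 (mod 5); (3|5)=-1, (4|5)=+1; sign (−1)^0·-1^3·+1^3 = -1.
(a,b)_2: α=-4, β=-4; u≡5, v≡5 (mod 8); ε(u)ε(v)=0·0, αω(v)=-4·1, βω(u)=-4·1; sum ≡ 0  ⇒  +1.
Ram(108965, 5) = {5, 37}; no ℚ_5-point on the conic.

[5, 37]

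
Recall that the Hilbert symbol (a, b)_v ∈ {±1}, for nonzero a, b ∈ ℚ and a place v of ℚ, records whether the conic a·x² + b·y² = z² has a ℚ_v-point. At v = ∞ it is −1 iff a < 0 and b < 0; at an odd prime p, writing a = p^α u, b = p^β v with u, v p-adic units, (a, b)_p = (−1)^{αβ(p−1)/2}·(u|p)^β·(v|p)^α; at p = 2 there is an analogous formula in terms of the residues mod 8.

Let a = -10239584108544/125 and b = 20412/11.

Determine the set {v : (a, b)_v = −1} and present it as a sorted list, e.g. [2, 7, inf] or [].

[2, 3, 5, 7]

Mod squares: a ≡ -30, b ≡ 77. Check v ∈ {∞, 2, 3, 5, 7, 11}.
v=11: a=11^0·(≡3), b=11^-1·(≡7) mod 11; (3|11)=+1, (7|11)=-1; (−1)^{0·-1·5}·(+1)^-1·(-1)^0 = +1.
v=2: v_2(a)=17, v_2(b)=2; units ≡ 1, 5 (mod 8); ε·ε+αω+βω = 0·0+17·1+2·0 ≡ 1  ⇒  (a,b)_2 = -1.
v=∞: -30 < 0 and 77 > 0  ⇒  (a,b)_∞ = +1.
v=7: a=7^2·(≡5), b=7^1·(≡1) mod 7; (5|7)=-1, (1|7)=+1; (−1)^{2·1·3}·(-1)^1·(+1)^2 = -1.
v=3: a=3^13·(≡2), b=3^6·(≡2) mod 3; (2|3)=-1, (2|3)=-1; (−1)^{13·6·1}·(-1)^6·(-1)^13 = -1.
v=5: a=5^-3·(≡1), b=5^0·(≡2) mod 5; (1|5)=+1, (2|5)=-1; (−1)^{-3·0·2}·(+1)^0·(-1)^-3 = -1.
Ram(-30, 77) = {2, 3, 5, 7}; no ℚ_2-point on the conic.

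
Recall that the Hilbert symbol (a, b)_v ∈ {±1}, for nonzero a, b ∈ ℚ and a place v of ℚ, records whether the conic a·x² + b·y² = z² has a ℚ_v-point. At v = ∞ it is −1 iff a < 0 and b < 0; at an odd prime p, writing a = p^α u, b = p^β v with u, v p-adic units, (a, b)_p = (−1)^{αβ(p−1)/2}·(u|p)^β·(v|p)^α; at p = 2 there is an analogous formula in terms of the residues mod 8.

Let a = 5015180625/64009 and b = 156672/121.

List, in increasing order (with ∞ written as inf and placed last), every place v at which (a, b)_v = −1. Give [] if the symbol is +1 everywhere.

[3, 17]

Mod squares: a ≡ 969, b ≡ 17. Check v ∈ {∞, 2, 3, 5, 7, 11, 13, 17, 19, 23}.
v=23: a=23^-2·(≡2), b=23^0·(≡7) mod 23; (2|23)=+1, (7|23)=-1; (−1)^{-2·0·11}·(+1)^0·(-1)^-2 = +1.
v=19: a=19^1·(≡18), b=19^0·(≡16) mod 19; (18|19)=-1, (16|19)=+1; (−1)^{1·0·9}·(-1)^0·(+1)^1 = +1.
v=∞: 969 > 0 and 17 > 0  ⇒  (a,b)_∞ = +1.
v=13: a=13^2·(≡7), b=13^0·(≡12) mod 13; (7|13)=-1, (12|13)=+1; (−1)^{2·0·6}·(-1)^0·(+1)^2 = +1.
v=11: a=11^-2·(≡4), b=11^-2·(≡10) mod 11; (4|11)=+1, (10|11)=-1; (−1)^{-2·-2·5}·(+1)^-2·(-1)^-2 = +1.
v=17: a=17^1·(≡5), b=17^1·(≡1) mod 17; (5|17)=-1, (1|17)=+1; (−1)^{1·1·8}·(-1)^1·(+1)^1 = -1.
v=2: v_2(a)=0, v_2(b)=10; units ≡ 1, 1 (mod 8); ε·ε+αω+βω = 0·0+0·0+10·0 ≡ 0  ⇒  (a,b)_2 = +1.
v=7: a=7^2·(≡6), b=7^0·(≡6) mod 7; (6|7)=-1, (6|7)=-1; (−1)^{2·0·3}·(-1)^0·(-1)^2 = +1.
v=5: a=5^4·(≡1), b=5^0·(≡2) mod 5; (1|5)=+1, (2|5)=-1; (−1)^{4·0·2}·(+1)^0·(-1)^4 = +1.
v=3: a=3^1·(≡2), b=3^2·(≡2) mod 3; (2|3)=-1, (2|3)=-1; (−1)^{1·2·1}·(-1)^2·(-1)^1 = -1.
Ram(969, 17) = {3, 17}; no ℚ_3-point on the conic.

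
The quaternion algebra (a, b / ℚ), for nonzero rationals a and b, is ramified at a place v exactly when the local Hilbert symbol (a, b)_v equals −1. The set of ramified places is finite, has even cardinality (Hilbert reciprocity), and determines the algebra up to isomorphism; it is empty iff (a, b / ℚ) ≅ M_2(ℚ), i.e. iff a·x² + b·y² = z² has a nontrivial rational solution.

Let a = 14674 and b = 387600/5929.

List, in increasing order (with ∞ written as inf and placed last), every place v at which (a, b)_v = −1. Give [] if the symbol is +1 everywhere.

[17, 29]

Mod squares: a ≡ 14674, b ≡ 969. Check v ∈ {∞, 2, 3, 5, 7, 11, 17, 19, 23, 29}.
v=17: a=17^0·(≡3), b=17^1·(≡12) mod 17; (3|17)=-1, (12|17)=-1; (−1)^{0·1·8}·(-1)^1·(-1)^0 = -1.
v=3: a=3^0·(≡1), b=3^1·(≡2) mod 3; (1|3)=+1, (2|3)=-1; (−1)^{0·1·1}·(+1)^1·(-1)^0 = +1.
v=7: a=7^0·(≡2), b=7^-2·(≡5) mod 7; (2|7)=+1, (5|7)=-1; (−1)^{0·-2·3}·(+1)^-2·(-1)^0 = +1.
v=19: a=19^0·(≡6), b=19^1·(≡13) mod 19; (6|19)=+1, (13|19)=-1; (−1)^{0·1·9}·(+1)^1·(-1)^0 = +1.
v=2: v_2(a)=1, v_2(b)=4; units ≡ 1, 1 (mod 8); ε·ε+αω+βω = 0·0+1·0+4·0 ≡ 0  ⇒  (a,b)_2 = +1.
v=∞: 14674 > 0 and 969 > 0  ⇒  (a,b)_∞ = +1.
v=11: a=11^1·(≡3), b=11^-2·(≡3) mod 11; (3|11)=+1, (3|11)=+1; (−1)^{1·-2·5}·(+1)^-2·(+1)^1 = +1.
v=29: a=29^1·(≡13), b=29^0·(≡19) mod 29; (13|29)=+1, (19|29)=-1; (−1)^{1·0·14}·(+1)^0·(-1)^1 = -1.
v=23: a=23^1·(≡17), b=23^0·(≡13) mod 23; (17|23)=-1, (13|23)=+1; (−1)^{1·0·11}·(-1)^0·(+1)^1 = +1.
v=5: a=5^0·(≡4), b=5^2·(≡1) mod 5; (4|5)=+1, (1|5)=+1; (−1)^{0·2·2}·(+1)^2·(+1)^0 = +1.
(14674, 969 / ℚ) ramifies at {17, 29}: a division algebra.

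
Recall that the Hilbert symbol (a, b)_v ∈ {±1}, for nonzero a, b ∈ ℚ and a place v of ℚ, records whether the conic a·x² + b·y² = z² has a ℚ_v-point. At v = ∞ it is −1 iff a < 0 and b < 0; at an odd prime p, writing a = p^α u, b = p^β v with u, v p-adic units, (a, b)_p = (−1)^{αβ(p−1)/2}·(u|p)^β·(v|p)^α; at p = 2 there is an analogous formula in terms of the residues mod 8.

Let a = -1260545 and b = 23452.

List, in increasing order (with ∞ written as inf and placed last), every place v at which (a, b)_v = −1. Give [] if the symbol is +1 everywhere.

Mod squares: a ≡ -1260545, b ≡ 5863. Check v ∈ {∞, 2, 5, 11, 13, 41, 43}.
v=5: a=5^1·(≡1), b=5^0·(≡2) mod 5; (1|5)=+1, (2|5)=-1; (−1)^{1·0·2}·(+1)^0·(-1)^1 = -1.
v=41: a=41^1·(≡5), b=41^1·(≡39) mod 41; (5|41)=+1, (39|41)=+1; (−1)^{1·1·20}·(+1)^1·(+1)^1 = +1.
v=11: a=11^1·(≡3), b=11^1·(≡9) mod 11; (3|11)=+1, (9|11)=+1; (−1)^{1·1·5}·(+1)^1·(+1)^1 = -1.
v=∞: -1260545 < 0 and 5863 > 0  ⇒  (a,b)_∞ = +1.
v=13: a=13^1·(≡2), b=13^1·(≡10) mod 13; (2|13)=-1, (10|13)=+1; (−1)^{1·1·6}·(-1)^1·(+1)^1 = -1.
v=43: a=43^1·(≡11), b=43^0·(≡17) mod 43; (11|43)=+1, (17|43)=+1; (−1)^{1·0·21}·(+1)^0·(+1)^1 = +1.
v=2: v_2(a)=0, v_2(b)=2; units ≡ 7, 7 (mod 8); ε·ε+αω+βω = 1·1+0·0+2·0 ≡ 1  ⇒  (a,b)_2 = -1.
|Ram(-1260545, 5863)| = 4, even; anisotropic at {2, 5, 11, 13}.

[2, 5, 11, 13]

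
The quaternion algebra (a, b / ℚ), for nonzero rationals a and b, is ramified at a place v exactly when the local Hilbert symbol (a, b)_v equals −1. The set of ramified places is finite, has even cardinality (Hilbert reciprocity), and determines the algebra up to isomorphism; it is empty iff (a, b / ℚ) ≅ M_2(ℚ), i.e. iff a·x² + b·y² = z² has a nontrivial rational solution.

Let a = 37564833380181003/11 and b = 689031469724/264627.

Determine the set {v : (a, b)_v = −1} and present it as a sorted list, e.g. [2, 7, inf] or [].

[29, 31]

Mod squares: a ≡ 78793, b ≡ 528333. Check v ∈ {∞, 2, 3, 11, 13, 19, 23, 29, 31, 37, 43}.
v=37: a=37^2·(≡17), b=37^0·(≡21) mod 37; (17|37)=-1, (21|37)=+1; (−1)^{2·0·18}·(-1)^0·(+1)^2 = +1.
v=19: a=19^1·(≡9), b=19^1·(≡10) mod 19; (9|19)=+1, (10|19)=-1; (−1)^{1·1·9}·(+1)^1·(-1)^1 = +1.
v=29: a=29^1·(≡16), b=29^0·(≡8) mod 29; (16|29)=+1, (8|29)=-1; (−1)^{1·0·14}·(+1)^0·(-1)^1 = -1.
v=23: a=23^4·(≡6), b=23^3·(≡17) mod 23; (6|23)=+1, (17|23)=-1; (−1)^{4·3·11}·(+1)^3·(-1)^4 = +1.
v=31: a=31^0·(≡26), b=31^1·(≡29) mod 31; (26|31)=-1, (29|31)=-1; (−1)^{0·1·15}·(-1)^1·(-1)^0 = -1.
v=3: a=3^4·(≡1), b=3^-7·(≡2) mod 3; (1|3)=+1, (2|3)=-1; (−1)^{4·-7·1}·(+1)^-7·(-1)^4 = +1.
v=43: a=43^0·(≡24), b=43^2·(≡21) mod 43; (24|43)=+1, (21|43)=+1; (−1)^{0·2·21}·(+1)^2·(+1)^0 = +1.
v=2: v_2(a)=0, v_2(b)=2; units ≡ 1, 5 (mod 8); ε·ε+αω+βω = 0·0+0·1+2·0 ≡ 0  ⇒  (a,b)_2 = +1.
v=13: a=13^3·(≡1), b=13^1·(≡9) mod 13; (1|13)=+1, (9|13)=+1; (−1)^{3·1·6}·(+1)^1·(+1)^3 = +1.
v=∞: 78793 > 0 and 528333 > 0  ⇒  (a,b)_∞ = +1.
v=11: a=11^-1·(≡6), b=11^-2·(≡9) mod 11; (6|11)=-1, (9|11)=+1; (−1)^{-1·-2·5}·(-1)^-2·(+1)^-1 = +1.
Ram(78793, 528333) = {29, 31}; no ℚ_29-point on the conic.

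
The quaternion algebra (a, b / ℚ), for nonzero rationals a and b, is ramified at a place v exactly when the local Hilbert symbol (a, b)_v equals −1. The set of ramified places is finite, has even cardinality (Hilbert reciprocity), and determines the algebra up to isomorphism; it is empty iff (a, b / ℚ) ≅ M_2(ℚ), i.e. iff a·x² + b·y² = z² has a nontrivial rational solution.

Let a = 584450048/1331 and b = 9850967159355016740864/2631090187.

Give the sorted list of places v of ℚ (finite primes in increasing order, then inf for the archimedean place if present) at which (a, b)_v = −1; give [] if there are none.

[11, 13]

Mod squares: a ≡ 2002, b ≡ 4862. Check v ∈ {∞, 2, 3, 7, 11, 13, 17, 29, 31}.
v=∞: 2002 > 0 and 4862 > 0  ⇒  (a,b)_∞ = +1.
v=17: a=17^0·(≡2), b=17^-1·(≡11) mod 17; (2|17)=+1, (11|17)=-1; (−1)^{0·-1·8}·(+1)^-1·(-1)^0 = +1.
v=29: a=29^0·(≡20), b=29^2·(≡2) mod 29; (20|29)=+1, (2|29)=-1; (−1)^{0·2·14}·(+1)^2·(-1)^0 = +1.
v=3: a=3^0·(≡1), b=3^2·(≡2) mod 3; (1|3)=+1, (2|3)=-1; (−1)^{0·2·1}·(+1)^2·(-1)^0 = +1.
v=11: a=11^-3·(≡6), b=11^-5·(≡8) mod 11; (6|11)=-1, (8|11)=-1; (−1)^{-3·-5·5}·(-1)^-5·(-1)^-3 = -1.
v=7: a=7^3·(≡3), b=7^10·(≡1) mod 7; (3|7)=-1, (1|7)=+1; (−1)^{3·10·3}·(-1)^10·(+1)^3 = +1.
v=2: v_2(a)=17, v_2(b)=21; units ≡ 1, 7 (mod 8); ε·ε+αω+βω = 0·1+17·0+21·0 ≡ 0  ⇒  (a,b)_2 = +1.
v=13: a=13^1·(≡6), b=13^3·(≡9) mod 13; (6|13)=-1, (9|13)=+1; (−1)^{1·3·6}·(-1)^3·(+1)^1 = -1.
v=31: a=31^0·(≡10), b=31^-2·(≡6) mod 31; (10|31)=+1, (6|31)=-1; (−1)^{0·-2·15}·(+1)^-2·(-1)^0 = +1.
(2002, 4862 / ℚ) ramifies at {11, 13}: a division algebra.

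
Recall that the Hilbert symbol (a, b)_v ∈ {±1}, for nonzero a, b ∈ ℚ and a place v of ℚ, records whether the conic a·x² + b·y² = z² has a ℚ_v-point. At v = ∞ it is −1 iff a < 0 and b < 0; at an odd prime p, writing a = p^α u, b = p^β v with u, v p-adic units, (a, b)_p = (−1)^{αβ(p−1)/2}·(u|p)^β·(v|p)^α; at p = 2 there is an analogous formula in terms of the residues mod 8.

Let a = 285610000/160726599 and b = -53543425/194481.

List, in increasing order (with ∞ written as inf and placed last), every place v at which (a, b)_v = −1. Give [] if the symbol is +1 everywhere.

[2, 19, 29, 31]

Mod squares: a ≡ 31, b ≡ -12673. Check v ∈ {∞, 2, 3, 5, 7, 11, 13, 19, 23, 29, 31}.
v=31: a=31^-1·(≡18), b=31^0·(≡3) mod 31; (18|31)=+1, (3|31)=-1; (−1)^{-1·0·15}·(+1)^0·(-1)^-1 = -1.
v=2: v_2(a)=4, v_2(b)=0; units ≡ 7, 7 (mod 8); ε·ε+αω+βω = 1·1+4·0+0·0 ≡ 1  ⇒  (a,b)_2 = -1.
v=29: a=29^0·(≡11), b=29^1·(≡15) mod 29; (11|29)=-1, (15|29)=-1; (−1)^{0·1·14}·(-1)^1·(-1)^0 = -1.
v=∞: 31 > 0 and -12673 < 0  ⇒  (a,b)_∞ = +1.
v=23: a=23^-2·(≡2), b=23^1·(≡1) mod 23; (2|23)=+1, (1|23)=+1; (−1)^{-2·1·11}·(+1)^1·(+1)^-2 = +1.
v=19: a=19^0·(≡15), b=19^1·(≡11) mod 19; (15|19)=-1, (11|19)=+1; (−1)^{0·1·9}·(-1)^1·(+1)^0 = -1.
v=3: a=3^-4·(≡1), b=3^-4·(≡2) mod 3; (1|3)=+1, (2|3)=-1; (−1)^{-4·-4·1}·(+1)^-4·(-1)^-4 = +1.
v=11: a=11^-2·(≡9), b=11^0·(≡10) mod 11; (9|11)=+1, (10|11)=-1; (−1)^{-2·0·5}·(+1)^0·(-1)^-2 = +1.
v=7: a=7^0·(≡5), b=7^-4·(≡4) mod 7; (5|7)=-1, (4|7)=+1; (−1)^{0·-4·3}·(-1)^-4·(+1)^0 = +1.
v=5: a=5^4·(≡4), b=5^2·(≡3) mod 5; (4|5)=+1, (3|5)=-1; (−1)^{4·2·2}·(+1)^2·(-1)^4 = +1.
v=13: a=13^4·(≡6), b=13^2·(≡11) mod 13; (6|13)=-1, (11|13)=-1; (−1)^{4·2·6}·(-1)^2·(-1)^4 = +1.
(31, -12673 / ℚ) ramifies at {2, 19, 29, 31}: a division algebra.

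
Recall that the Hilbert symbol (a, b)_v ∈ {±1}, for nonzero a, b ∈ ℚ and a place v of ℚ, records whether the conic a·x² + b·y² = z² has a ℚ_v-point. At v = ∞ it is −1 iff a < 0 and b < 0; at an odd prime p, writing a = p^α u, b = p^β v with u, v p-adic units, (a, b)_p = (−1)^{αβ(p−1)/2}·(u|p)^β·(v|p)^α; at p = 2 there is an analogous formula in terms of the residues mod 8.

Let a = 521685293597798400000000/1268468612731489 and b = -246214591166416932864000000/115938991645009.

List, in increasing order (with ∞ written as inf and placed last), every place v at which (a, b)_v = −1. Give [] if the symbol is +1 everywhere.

Mod squares: a ≡ 8211, b ≡ -2261. Check v ∈ {∞, 2, 3, 5, 7, 13, 17, 19, 23, 29, 43}.
v=29: a=29^-2·(≡1), b=29^-2·(≡16) mod 29; (1|29)=+1, (16|29)=+1; (−1)^{-2·-2·14}·(+1)^-2·(+1)^-2 = +1.
v=5: a=5^8·(≡1), b=5^6·(≡1) mod 5; (1|5)=+1, (1|5)=+1; (−1)^{8·6·2}·(+1)^6·(+1)^8 = +1.
v=2: v_2(a)=18, v_2(b)=18; units ≡ 3, 3 (mod 8); ε·ε+αω+βω = 1·1+18·1+18·1 ≡ 1  ⇒  (a,b)_2 = -1.
v=17: a=17^1·(≡14), b=17^1·(≡10) mod 17; (14|17)=-1, (10|17)=-1; (−1)^{1·1·8}·(-1)^1·(-1)^1 = +1.
v=13: a=13^-8·(≡5), b=13^-10·(≡3) mod 13; (5|13)=-1, (3|13)=+1; (−1)^{-8·-10·6}·(-1)^-10·(+1)^-8 = +1.
v=7: a=7^1·(≡4), b=7^1·(≡3) mod 7; (4|7)=+1, (3|7)=-1; (−1)^{1·1·3}·(+1)^1·(-1)^1 = +1.
v=∞: 8211 > 0 and -2261 < 0  ⇒  (a,b)_∞ = +1.
v=43: a=43^-2·(≡9), b=43^0·(≡33) mod 43; (9|43)=+1, (33|43)=-1; (−1)^{-2·0·21}·(+1)^0·(-1)^-2 = +1.
v=19: a=19^4·(≡15), b=19^5·(≡12) mod 19; (15|19)=-1, (12|19)=-1; (−1)^{4·5·9}·(-1)^5·(-1)^4 = -1.
v=3: a=3^3·(≡1), b=3^6·(≡1) mod 3; (1|3)=+1, (1|3)=+1; (−1)^{3·6·1}·(+1)^6·(+1)^3 = +1.
v=23: a=23^3·(≡12), b=23^4·(≡16) mod 23; (12|23)=+1, (16|23)=+1; (−1)^{3·4·11}·(+1)^4·(+1)^3 = +1.
|Ram(8211, -2261)| = 2, even; anisotropic at {2, 19}.

[2, 19]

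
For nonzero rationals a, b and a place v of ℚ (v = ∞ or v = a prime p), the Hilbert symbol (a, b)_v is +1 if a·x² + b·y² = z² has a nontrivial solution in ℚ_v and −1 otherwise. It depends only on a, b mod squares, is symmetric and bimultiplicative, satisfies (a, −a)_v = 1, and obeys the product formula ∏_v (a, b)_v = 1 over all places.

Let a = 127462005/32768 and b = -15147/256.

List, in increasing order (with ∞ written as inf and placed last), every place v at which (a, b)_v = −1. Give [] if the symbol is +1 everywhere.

Mod squares: a ≡ 10, b ≡ -187. Check v ∈ {∞, 2, 3, 5, 11, 17}.
v=3: a=3^6·(≡1), b=3^4·(≡2) mod 3; (1|3)=+1, (2|3)=-1; (−1)^{6·4·1}·(+1)^4·(-1)^6 = +1.
v=17: a=17^2·(≡11), b=17^1·(≡10) mod 17; (11|17)=-1, (10|17)=-1; (−1)^{2·1·8}·(-1)^1·(-1)^2 = -1.
v=2: v_2(a)=-15, v_2(b)=-8; units ≡ 5, 5 (mod 8); ε·ε+αω+βω = 0·0+-15·1+-8·1 ≡ 1  ⇒  (a,b)_2 = -1.
v=∞: 10 > 0 and -187 < 0  ⇒  (a,b)_∞ = +1.
v=5: a=5^1·(≡2), b=5^0·(≡3) mod 5; (2|5)=-1, (3|5)=-1; (−1)^{1·0·2}·(-1)^0·(-1)^1 = -1.
v=11: a=11^2·(≡10), b=11^1·(≡3) mod 11; (10|11)=-1, (3|11)=+1; (−1)^{2·1·5}·(-1)^1·(+1)^2 = -1.
Ram(10, -187) = {2, 5, 11, 17}; no ℚ_2-point on the conic.

[2, 5, 11, 17]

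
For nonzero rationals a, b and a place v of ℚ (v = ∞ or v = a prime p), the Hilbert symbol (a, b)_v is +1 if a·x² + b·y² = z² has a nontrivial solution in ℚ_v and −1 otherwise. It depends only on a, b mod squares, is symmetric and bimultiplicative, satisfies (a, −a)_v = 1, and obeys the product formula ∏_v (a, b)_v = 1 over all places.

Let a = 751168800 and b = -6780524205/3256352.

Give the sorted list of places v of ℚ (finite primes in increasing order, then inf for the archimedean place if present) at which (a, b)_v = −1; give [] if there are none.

[2, 3, 5, 19]

(a, b) ≡ (2, -9690) mod (ℚ^×)²; places V = {2, 3, 5, 7, 11, 13, 17, 19, 29, ∞}.
(a,b)_7: α=0, u≡4; β=2, v≡6 (mod 7); (4|7)=+1, (6|7)=-1; sign (−1)^0·+1^2·-1^0 = +1.
(a,b)_5: α=2, u≡2; β=1, v≡2 (mod 5); (2|5)=-1, (2|5)=-1; sign (−1)^0·-1^1·-1^2 = -1.
(a,b)_19: α=2, u≡15; β=1, v≡10 (mod 19); (15|19)=-1, (10|19)=-1; sign (−1)^0·-1^1·-1^2 = -1.
(a,b)_29: α=0, u≡12; β=-2, v≡1 (mod 29); (12|29)=-1, (1|29)=+1; sign (−1)^0·-1^-2·+1^0 = +1.
(a,b)_13: α=0, u≡5; β=4, v≡5 (mod 13); (5|13)=-1, (5|13)=-1; sign (−1)^0·-1^4·-1^0 = +1.
(a,b)_3: α=2, u≡2; β=1, v≡1 (mod 3); (2|3)=-1, (1|3)=+1; sign (−1)^0·-1^1·+1^2 = -1.
(a,b)_17: α=2, u≡2; β=1, v≡13 (mod 17); (2|17)=+1, (13|17)=+1; sign (−1)^0·+1^1·+1^2 = +1.
(a,b)_2: α=5, β=-5; u≡1, v≡3 (mod 8); ε(u)ε(v)=0·1, αω(v)=5·1, βω(u)=-5·0; sum ≡ 1  ⇒  -1.
(a,b)_11: α=0, u≡8; β=-2, v≡3 (mod 11); (8|11)=-1, (3|11)=+1; sign (−1)^0·-1^-2·+1^0 = +1.
(a,b)_∞: sgn(2)=+, sgn(-9690)=−, so +1.
|Ram(2, -9690)| = 4, even; anisotropic at {2, 3, 5, 19}.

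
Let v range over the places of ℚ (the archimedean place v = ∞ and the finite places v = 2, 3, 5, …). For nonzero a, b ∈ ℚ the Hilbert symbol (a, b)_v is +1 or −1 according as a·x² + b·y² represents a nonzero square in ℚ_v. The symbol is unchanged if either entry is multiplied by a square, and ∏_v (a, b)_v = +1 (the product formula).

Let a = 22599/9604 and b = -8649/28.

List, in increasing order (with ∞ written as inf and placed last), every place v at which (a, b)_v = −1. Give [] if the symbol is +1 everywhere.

[7, 31]

(a, b) ≡ (31, -7) mod (ℚ^×)²; places V = {2, 3, 7, 31, ∞}.
(a,b)_3: α=6, u≡1; β=2, v≡2 (mod 3); (1|3)=+1, (2|3)=-1; sign (−1)^0·+1^2·-1^6 = +1.
(a,b)_2: α=-2, β=-2; u≡7, v≡1 (mod 8); ε(u)ε(v)=1·0, αω(v)=-2·0, βω(u)=-2·0; sum ≡ 0  ⇒  +1.
(a,b)_31: α=1, u≡18; β=2, v≡3 (mod 31); (18|31)=+1, (3|31)=-1; sign (−1)^0·+1^2·-1^1 = -1.
(a,b)_7: α=-4, u≡6; β=-1, v≡6 (mod 7); (6|7)=-1, (6|7)=-1; sign (−1)^0·-1^-1·-1^-4 = -1.
(a,b)_∞: sgn(31)=+, sgn(-7)=−, so +1.
(31, -7 / ℚ) ramifies at {7, 31}: a division algebra.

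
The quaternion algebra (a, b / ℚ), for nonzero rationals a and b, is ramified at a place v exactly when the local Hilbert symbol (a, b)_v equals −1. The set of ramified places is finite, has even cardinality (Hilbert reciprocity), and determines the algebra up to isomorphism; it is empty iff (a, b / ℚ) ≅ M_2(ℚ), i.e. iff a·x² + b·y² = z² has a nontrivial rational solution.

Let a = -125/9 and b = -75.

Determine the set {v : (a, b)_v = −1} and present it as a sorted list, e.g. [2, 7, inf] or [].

[5, inf]

Mod squares: a ≡ -5, b ≡ -3. Check v ∈ {∞, 2, 3, 5}.
v=3: a=3^-2·(≡1), b=3^1·(≡2) mod 3; (1|3)=+1, (2|3)=-1; (−1)^{-2·1·1}·(+1)^1·(-1)^-2 = +1.
v=5: a=5^3·(≡1), b=5^2·(≡2) mod 5; (1|5)=+1, (2|5)=-1; (−1)^{3·2·2}·(+1)^2·(-1)^3 = -1.
v=∞: -5 < 0 and -3 < 0  ⇒  (a,b)_∞ = -1.
v=2: v_2(a)=0, v_2(b)=0; units ≡ 3, 5 (mod 8); ε·ε+αω+βω = 1·0+0·1+0·1 ≡ 0  ⇒  (a,b)_2 = +1.
Ram(-5, -3) = {5, ∞}; no ℚ_5-point on the conic.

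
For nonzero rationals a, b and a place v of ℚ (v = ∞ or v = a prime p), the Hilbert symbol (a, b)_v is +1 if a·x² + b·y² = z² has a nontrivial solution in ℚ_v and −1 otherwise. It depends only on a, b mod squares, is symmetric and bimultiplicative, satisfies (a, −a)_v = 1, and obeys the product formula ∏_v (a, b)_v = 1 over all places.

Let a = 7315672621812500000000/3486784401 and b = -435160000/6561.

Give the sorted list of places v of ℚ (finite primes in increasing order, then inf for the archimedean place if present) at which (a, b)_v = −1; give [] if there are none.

Mod squares: a ≡ 989, b ≡ -10879. Check v ∈ {∞, 2, 3, 5, 11, 23, 43}.
v=2: v_2(a)=8, v_2(b)=6; units ≡ 5, 1 (mod 8); ε·ε+αω+βω = 0·0+8·0+6·1 ≡ 0  ⇒  (a,b)_2 = +1.
v=23: a=23^3·(≡20), b=23^1·(≡5) mod 23; (20|23)=-1, (5|23)=-1; (−1)^{3·1·11}·(-1)^1·(-1)^3 = -1.
v=3: a=3^-20·(≡2), b=3^-8·(≡2) mod 3; (2|3)=-1, (2|3)=-1; (−1)^{-20·-8·1}·(-1)^-8·(-1)^-20 = +1.
v=∞: 989 > 0 and -10879 < 0  ⇒  (a,b)_∞ = +1.
v=5: a=5^12·(≡4), b=5^4·(≡4) mod 5; (4|5)=+1, (4|5)=+1; (−1)^{12·4·2}·(+1)^4·(+1)^12 = +1.
v=43: a=43^3·(≡23), b=43^1·(≡2) mod 43; (23|43)=+1, (2|43)=-1; (−1)^{3·1·21}·(+1)^1·(-1)^3 = +1.
v=11: a=11^2·(≡2), b=11^1·(≡3) mod 11; (2|11)=-1, (3|11)=+1; (−1)^{2·1·5}·(-1)^1·(+1)^2 = -1.
|Ram(989, -10879)| = 2, even; anisotropic at {11, 23}.

[11, 23]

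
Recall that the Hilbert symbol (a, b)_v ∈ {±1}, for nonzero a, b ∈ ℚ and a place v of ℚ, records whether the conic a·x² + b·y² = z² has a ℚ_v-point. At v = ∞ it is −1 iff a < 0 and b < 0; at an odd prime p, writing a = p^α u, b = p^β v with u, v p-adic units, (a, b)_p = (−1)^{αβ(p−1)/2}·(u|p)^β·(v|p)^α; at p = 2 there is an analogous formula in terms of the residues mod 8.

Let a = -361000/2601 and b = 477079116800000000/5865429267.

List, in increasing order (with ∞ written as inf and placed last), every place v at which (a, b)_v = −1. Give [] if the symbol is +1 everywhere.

[2, 3]

Mod squares: a ≡ -10, b ≡ 429. Check v ∈ {∞, 2, 3, 5, 11, 13, 17, 19}.
v=∞: -10 < 0 and 429 > 0  ⇒  (a,b)_∞ = +1.
v=5: a=5^3·(≡2), b=5^8·(≡4) mod 5; (2|5)=-1, (4|5)=+1; (−1)^{3·8·2}·(-1)^8·(+1)^3 = +1.
v=11: a=11^0·(≡4), b=11^1·(≡7) mod 11; (4|11)=+1, (7|11)=-1; (−1)^{0·1·5}·(+1)^1·(-1)^0 = +1.
v=19: a=19^2·(≡6), b=19^4·(≡1) mod 19; (6|19)=+1, (1|19)=+1; (−1)^{2·4·9}·(+1)^4·(+1)^2 = +1.
v=2: v_2(a)=3, v_2(b)=16; units ≡ 3, 5 (mod 8); ε·ε+αω+βω = 1·0+3·1+16·1 ≡ 1  ⇒  (a,b)_2 = -1.
v=3: a=3^-2·(≡2), b=3^-5·(≡2) mod 3; (2|3)=-1, (2|3)=-1; (−1)^{-2·-5·1}·(-1)^-5·(-1)^-2 = -1.
v=17: a=17^-2·(≡7), b=17^-6·(≡15) mod 17; (7|17)=-1, (15|17)=+1; (−1)^{-2·-6·8}·(-1)^-6·(+1)^-2 = +1.
v=13: a=13^0·(≡10), b=13^1·(≡7) mod 13; (10|13)=+1, (7|13)=-1; (−1)^{0·1·6}·(+1)^1·(-1)^0 = +1.
Ram(-10, 429) = {2, 3}; no ℚ_2-point on the conic.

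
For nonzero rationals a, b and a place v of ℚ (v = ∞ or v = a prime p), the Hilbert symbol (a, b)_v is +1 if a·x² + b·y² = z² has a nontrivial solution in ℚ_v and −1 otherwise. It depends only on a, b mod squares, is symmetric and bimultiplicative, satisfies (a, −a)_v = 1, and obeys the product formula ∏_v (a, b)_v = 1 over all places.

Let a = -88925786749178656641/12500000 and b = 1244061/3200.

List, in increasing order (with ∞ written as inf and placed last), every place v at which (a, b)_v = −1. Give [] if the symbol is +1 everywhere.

(a, b) ≡ (-21106722, 5642) mod (ℚ^×)²; places V = {2, 3, 5, 7, 13, 29, 31, 43, ∞}.
(a,b)_29: α=1, u≡22; β=0, v≡28 (mod 29); (22|29)=+1, (28|29)=+1; sign (−1)^0·+1^0·+1^1 = +1.
(a,b)_43: α=1, u≡39; β=0, v≡35 (mod 43); (39|43)=-1, (35|43)=+1; sign (−1)^0·-1^0·+1^1 = +1.
(a,b)_13: α=3, u≡2; β=1, v≡2 (mod 13); (2|13)=-1, (2|13)=-1; sign (−1)^0·-1^1·-1^3 = +1.
(a,b)_5: α=-8, u≡2; β=-2, v≡2 (mod 5); (2|5)=-1, (2|5)=-1; sign (−1)^0·-1^-2·-1^-8 = +1.
(a,b)_2: α=-5, β=-7; u≡7, v≡5 (mod 8); ε(u)ε(v)=1·0, αω(v)=-5·1, βω(u)=-7·0; sum ≡ 1  ⇒  -1.
(a,b)_∞: sgn(-21106722)=−, sgn(5642)=+, so +1.
(a,b)_3: α=3, u≡2; β=2, v≡2 (mod 3); (2|3)=-1, (2|3)=-1; sign (−1)^0·-1^2·-1^3 = -1.
(a,b)_31: α=3, u≡15; β=1, v≡29 (mod 31); (15|31)=-1, (29|31)=-1; sign (−1)^1·-1^1·-1^3 = -1.
(a,b)_7: α=9, u≡4; β=3, v≡1 (mod 7); (4|7)=+1, (1|7)=+1; sign (−1)^1·+1^3·+1^9 = -1.
Ram(-21106722, 5642) = {2, 3, 7, 31}; no ℚ_2-point on the conic.

[2, 3, 7, 31]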